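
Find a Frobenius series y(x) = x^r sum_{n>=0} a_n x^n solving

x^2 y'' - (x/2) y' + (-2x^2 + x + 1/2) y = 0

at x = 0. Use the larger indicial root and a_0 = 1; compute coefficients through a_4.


Write in Frobenius form y'' + (p(x)/x) y' + (q(x)/x^2) y = 0:
  p(x) = -1/2,  q(x) = -2x^2 + x + 1/2.
Indicial equation: r(r-1) + (-1/2) r + (1/2) = 0 -> roots r_1 = 1, r_2 = 1/2.
Take r = r_1 = 1. Let y(x) = x^r sum_{n>=0} a_n x^n with a_0 = 1.
Substitute y = x^r sum a_n x^n and match x^{r+n}. The recurrence is
  D(n) a_n + 1 a_{n-1} - 2 a_{n-2} = 0,  where D(n) = (r+n)(r+n-1) + (-1/2)(r+n) + (1/2).
  a_n = [-1 a_{n-1} + 2 a_{n-2}] / D(n).
Since the indicial polynomial factors as (r - r_1)(r - r_2), D(n) = (r_1 + n - r_1)(r_1 + n - r_2) = n(n + 1/2).
Evaluating step by step (a_0 = 1):
  n = 1: D(1) = 1(1 + 1/2) = 3/2; numerator = -1(1) = -1; a_1 = (-1)/(3/2) = -2/3
  n = 2: D(2) = 2(2 + 1/2) = 5; numerator = -1(-2/3) + 2(1) = 8/3; a_2 = (8/3)/(5) = 8/15
  n = 3: D(3) = 3(3 + 1/2) = 21/2; numerator = -1(8/15) + 2(-2/3) = -28/15; a_3 = (-28/15)/(21/2) = -8/45
  n = 4: D(4) = 4(4 + 1/2) = 18; numerator = -1(-8/45) + 2(8/15) = 56/45; a_4 = (56/45)/(18) = 28/405

r = 1; a_0 = 1; a_1 = -2/3; a_2 = 8/15; a_3 = -8/45; a_4 = 28/405


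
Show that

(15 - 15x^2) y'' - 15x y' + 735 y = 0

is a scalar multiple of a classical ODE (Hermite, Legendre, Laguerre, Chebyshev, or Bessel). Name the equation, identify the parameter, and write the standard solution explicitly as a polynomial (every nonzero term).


All three coefficients share the factor 15; dividing through by 15 gives  (1 - x^2) y'' - x y' + 49 y = 0.
This matches the Chebyshev equation (1 - x^2) y'' - x y' + n^2 y = 0 (note the -x y' term, not -2x y') with n^2 = 49, so n = 7; the polynomial solution is T_7(x).
With y = sum_k a_k x^k, matching x^k gives (k+2)(k+1) a_{k+2} = (k^2 - n^2) a_k = (k - 7)(k + 7) a_k. The right side vanishes at k = 7, so the series with the parity of 7 terminates at degree 7.
Standard normalization: leading coefficient of T_n is 2^(n-1), so a_7 = 2^6 = 64. Work downward with a_k = (k+1)(k+2) a_{k+2} / ((k - 7)(k + 7)):
  a_5 = (6)(7)(64) / ((5 - 7)(5 + 7)) = 2688/(-24) = -112
  a_3 = (4)(5)(-112) / ((3 - 7)(3 + 7)) = -2240/(-40) = 56
  a_1 = (2)(3)(56) / ((1 - 7)(1 + 7)) = 336/(-48) = -7
Hence T_7(x) = 64 x^7 - 112 x^5 + 56 x^3 - 7 x.

T_7(x); series = 64 x^7 - 112 x^5 + 56 x^3 - 7 x


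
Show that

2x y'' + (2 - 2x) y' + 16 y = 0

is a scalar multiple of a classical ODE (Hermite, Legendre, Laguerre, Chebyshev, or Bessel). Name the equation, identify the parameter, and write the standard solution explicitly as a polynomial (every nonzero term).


All three coefficients share the factor 2; dividing through by 2 gives  x y'' + (1 - x) y' + 8 y = 0.
This matches the Laguerre equation x y'' + (1 - x) y' + n y = 0 with n = 8; the polynomial solution is L_8(x).
With y = sum_k a_k x^k, matching x^k gives (k+1)k a_{k+1} + (k+1) a_{k+1} - k a_k + n a_k = 0, i.e. (k+1)^2 a_{k+1} = (k - n) a_k = (k - 8) a_k. The right side vanishes at k = 8, so the series terminates at degree 8.
Standard normalization L_n(0) = 1 gives a_0 = 1. Work upward with a_{k+1} = (k - 8) a_k / (k+1)^2:
  a_1 = (0 - 8)(1) / 1^2 = -8/1 = -8
  a_2 = (1 - 8)(-8) / 2^2 = 56/4 = 14
  a_3 = (2 - 8)(14) / 3^2 = -84/9 = -28/3
  a_4 = (3 - 8)(-28/3) / 4^2 = (140/3)/16 = 35/12
  a_5 = (4 - 8)(35/12) / 5^2 = (-35/3)/25 = -7/15
  a_6 = (5 - 8)(-7/15) / 6^2 = (7/5)/36 = 7/180
  a_7 = (6 - 8)(7/180) / 7^2 = (-7/90)/49 = -1/630
  a_8 = (7 - 8)(-1/630) / 8^2 = (1/630)/64 = 1/40320
Hence L_8(x) = x^8/40320 - x^7/630 + 7 x^6/180 - 7 x^5/15 + 35 x^4/12 - 28 x^3/3 + 14 x^2 - 8 x + 1.

L_8(x); series = x^8/40320 - x^7/630 + 7 x^6/180 - 7 x^5/15 + 35 x^4/12 - 28 x^3/3 + 14 x^2 - 8 x + 1


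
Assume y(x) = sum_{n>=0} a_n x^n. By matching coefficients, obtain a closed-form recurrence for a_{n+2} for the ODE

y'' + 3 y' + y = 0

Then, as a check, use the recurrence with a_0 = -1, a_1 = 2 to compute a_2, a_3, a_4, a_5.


Substitute y = sum_n a_n x^n.
y''(x) has coefficient (n+2)(n+1) a_{n+2} at x^n;
3 y'(x) has coefficient 3 (n+1) a_{n+1} at x^n;
y(x) has coefficient 1 a_n at x^n.
Matching x^n: (n+2)(n+1) a_{n+2} + 3 (n+1) a_{n+1} + 1 a_n = 0.
Thus a_{n+2} = [-3 (n+1) a_{n+1} - 1 a_n] / ((n+1)(n+2)).

Check with a_0 = -1, a_1 = 2 (apply the recurrence for n = 0, 1, 2, 3): a_0 = -1, a_1 = 2, a_2 = -5/2, a_3 = 13/6, a_4 = -17/12, a_5 = 89/120.

a_(n+2) = [-3 (n+1) a_(n+1) - 1 a_n] / ((n+1)(n+2)); check: a_0 = -1, a_1 = 2, a_2 = -5/2, a_3 = 13/6, a_4 = -17/12, a_5 = 89/120


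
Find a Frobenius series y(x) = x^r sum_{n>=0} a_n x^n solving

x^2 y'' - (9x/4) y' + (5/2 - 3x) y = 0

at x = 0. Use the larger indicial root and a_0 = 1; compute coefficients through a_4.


Write in Frobenius form y'' + (p(x)/x) y' + (q(x)/x^2) y = 0:
  p(x) = -9/4,  q(x) = 5/2 - 3x.
Indicial equation: r(r-1) + (-9/4) r + (5/2) = 0 -> roots r_1 = 2, r_2 = 5/4.
Take r = r_1 = 2. Let y(x) = x^r sum_{n>=0} a_n x^n with a_0 = 1.
Substitute y = x^r sum a_n x^n and match x^{r+n}. The recurrence is
  D(n) a_n - 3 a_{n-1} = 0,  where D(n) = (r+n)(r+n-1) + (-9/4)(r+n) + (5/2).
  a_n = 3 / D(n) * a_{n-1}.
Since the indicial polynomial factors as (r - r_1)(r - r_2), D(n) = (r_1 + n - r_1)(r_1 + n - r_2) = n(n + 3/4).
Evaluating step by step (a_0 = 1):
  n = 1: D(1) = 1(1 + 3/4) = 7/4; numerator = 3(1) = 3; a_1 = (3)/(7/4) = 12/7
  n = 2: D(2) = 2(2 + 3/4) = 11/2; numerator = 3(12/7) = 36/7; a_2 = (36/7)/(11/2) = 72/77
  n = 3: D(3) = 3(3 + 3/4) = 45/4; numerator = 3(72/77) = 216/77; a_3 = (216/77)/(45/4) = 96/385
  n = 4: D(4) = 4(4 + 3/4) = 19; numerator = 3(96/385) = 288/385; a_4 = (288/385)/(19) = 288/7315

r = 2; a_0 = 1; a_1 = 12/7; a_2 = 72/77; a_3 = 96/385; a_4 = 288/7315


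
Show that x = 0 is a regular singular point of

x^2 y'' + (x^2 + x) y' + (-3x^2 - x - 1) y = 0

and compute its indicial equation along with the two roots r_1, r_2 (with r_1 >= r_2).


Divide by x^2 to reach normal form y'' + P_1(x) y' + P_2(x) y = 0 with P_1(x) = 1 + 1/x and P_2(x) = -3 - 1/x - 1/x^2.
x = 0 is a singular point because the y'-coefficient 1 + 1/x has a pole at x = 0 and the y-coefficient -3 - 1/x - 1/x^2 has a pole at x = 0.
It is a regular singular point because x P_1(x) = p(x) = x + 1 and x^2 P_2(x) = q(x) = -3x^2 - x - 1 are polynomials, hence analytic at x = 0.
p(0) = 1,  q(0) = -1.
Indicial equation: r(r-1) + p(0) r + q(0) = 0, i.e. r^2 + (p(0) - 1) r + q(0) = 0, i.e. r^2 - 1 = 0.
Discriminant: (0)^2 - 4(-1) = 4, so r = (0 ± 2)/2.
Solving: r_1 = 1, r_2 = -1.

indicial: r^2 - 1 = 0; roots r_1 = 1, r_2 = -1


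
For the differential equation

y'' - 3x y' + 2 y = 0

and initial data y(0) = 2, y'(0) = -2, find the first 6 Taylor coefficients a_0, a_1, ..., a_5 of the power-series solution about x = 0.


Ansatz: y(x) = sum_{n>=0} a_n x^n, so y'(x) = sum_{n>=1} n a_n x^(n-1) and y''(x) = sum_{n>=2} n(n-1) a_n x^(n-2).
Substitute into P(x) y'' + Q(x) y' + R(x) y = 0 with P(x) = 1, Q(x) = -3x, R(x) = 2, and match powers of x.
Initial conditions: a_0 = 2, a_1 = -2.
Setting the coefficient of each power of x to zero and solving order by order (substituting the coefficients already found):
  x^0: 2 a_2 + 2 a_0 = 0  ->  2 a_2 = -2 a_0 = -4  ->  a_2 = -2
  x^1: 6 a_3 - a_1 = 0  ->  6 a_3 = a_1 = -2  ->  a_3 = -1/3
  x^2: 12 a_4 - 4 a_2 = 0  ->  12 a_4 = 4 a_2 = -8  ->  a_4 = -2/3
  x^3: 20 a_5 - 7 a_3 = 0  ->  20 a_5 = 7 a_3 = -7/3  ->  a_5 = -7/60
Truncated series: y(x) = 2 - 2 x - 2 x^2 - (1/3) x^3 - (2/3) x^4 - (7/60) x^5 + O(x^6).

a_0 = 2; a_1 = -2; a_2 = -2; a_3 = -1/3; a_4 = -2/3; a_5 = -7/60


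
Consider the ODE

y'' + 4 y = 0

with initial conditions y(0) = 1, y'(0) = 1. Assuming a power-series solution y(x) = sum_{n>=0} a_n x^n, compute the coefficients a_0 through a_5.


Ansatz: y(x) = sum_{n>=0} a_n x^n, so y'(x) = sum_{n>=1} n a_n x^(n-1) and y''(x) = sum_{n>=2} n(n-1) a_n x^(n-2).
Substitute into P(x) y'' + Q(x) y' + R(x) y = 0 with P(x) = 1, Q(x) = 0, R(x) = 4, and match powers of x.
Initial conditions: a_0 = 1, a_1 = 1.
Setting the coefficient of each power of x to zero and solving order by order (substituting the coefficients already found):
  x^0: 2 a_2 + 4 a_0 = 0  ->  2 a_2 = -4 a_0 = -4  ->  a_2 = -2
  x^1: 6 a_3 + 4 a_1 = 0  ->  6 a_3 = -4 a_1 = -4  ->  a_3 = -2/3
  x^2: 12 a_4 + 4 a_2 = 0  ->  12 a_4 = -4 a_2 = 8  ->  a_4 = 2/3
  x^3: 20 a_5 + 4 a_3 = 0  ->  20 a_5 = -4 a_3 = 8/3  ->  a_5 = 2/15
Truncated series: y(x) = 1 + x - 2 x^2 - (2/3) x^3 + (2/3) x^4 + (2/15) x^5 + O(x^6).

a_0 = 1; a_1 = 1; a_2 = -2; a_3 = -2/3; a_4 = 2/3; a_5 = 2/15


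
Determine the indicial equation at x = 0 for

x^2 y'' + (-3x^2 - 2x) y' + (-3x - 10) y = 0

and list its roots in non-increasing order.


Divide by x^2 to reach normal form y'' + P_1(x) y' + P_2(x) y = 0 with P_1(x) = -3 - 2/x and P_2(x) = -3/x - 10/x^2.
x = 0 is a singular point because the y'-coefficient -3 - 2/x has a pole at x = 0 and the y-coefficient -3/x - 10/x^2 has a pole at x = 0.
It is a regular singular point because x P_1(x) = p(x) = -3x - 2 and x^2 P_2(x) = q(x) = -3x - 10 are polynomials, hence analytic at x = 0.
p(0) = -2,  q(0) = -10.
Indicial equation: r(r-1) + p(0) r + q(0) = 0, i.e. r^2 + (p(0) - 1) r + q(0) = 0, i.e. r^2 - 3 r - 10 = 0.
Discriminant: (-3)^2 - 4(-10) = 49, so r = (3 ± 7)/2.
Solving: r_1 = 5, r_2 = -2.

indicial: r^2 - 3 r - 10 = 0; roots r_1 = 5, r_2 = -2


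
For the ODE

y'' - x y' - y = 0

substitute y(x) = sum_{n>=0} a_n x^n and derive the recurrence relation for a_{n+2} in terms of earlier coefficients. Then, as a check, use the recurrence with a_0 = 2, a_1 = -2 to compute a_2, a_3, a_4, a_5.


Substitute y = sum_n a_n x^n.
y''(x) has coefficient (n+2)(n+1) a_{n+2} at x^n;
-x y'(x) has coefficient -n a_n at x^n (shift);
-y(x) has coefficient -1 a_n at x^n.
Matching x^n: (n+2)(n+1) a_{n+2} + (-n - 1) a_n = 0.
Thus a_{n+2} = (n + 1) / ((n+1)(n+2)) * a_n.

Check with a_0 = 2, a_1 = -2 (apply the recurrence for n = 0, 1, 2, 3): a_0 = 2, a_1 = -2, a_2 = 1, a_3 = -2/3, a_4 = 1/4, a_5 = -2/15.

a_(n+2) = (n + 1) / ((n+1)(n+2)) * a_n; check: a_0 = 2, a_1 = -2, a_2 = 1, a_3 = -2/3, a_4 = 1/4, a_5 = -2/15


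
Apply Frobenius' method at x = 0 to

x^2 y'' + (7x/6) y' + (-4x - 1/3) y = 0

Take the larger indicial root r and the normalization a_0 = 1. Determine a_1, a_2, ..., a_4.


Write in Frobenius form y'' + (p(x)/x) y' + (q(x)/x^2) y = 0:
  p(x) = 7/6,  q(x) = -4x - 1/3.
Indicial equation: r(r-1) + (7/6) r + (-1/3) = 0 -> roots r_1 = 1/2, r_2 = -2/3.
Take r = r_1 = 1/2. Let y(x) = x^r sum_{n>=0} a_n x^n with a_0 = 1.
Substitute y = x^r sum a_n x^n and match x^{r+n}. The recurrence is
  D(n) a_n - 4 a_{n-1} = 0,  where D(n) = (r+n)(r+n-1) + (7/6)(r+n) + (-1/3).
  a_n = 4 / D(n) * a_{n-1}.
Since the indicial polynomial factors as (r - r_1)(r - r_2), D(n) = (r_1 + n - r_1)(r_1 + n - r_2) = n(n + 7/6).
Evaluating step by step (a_0 = 1):
  n = 1: D(1) = 1(1 + 7/6) = 13/6; numerator = 4(1) = 4; a_1 = (4)/(13/6) = 24/13
  n = 2: D(2) = 2(2 + 7/6) = 19/3; numerator = 4(24/13) = 96/13; a_2 = (96/13)/(19/3) = 288/247
  n = 3: D(3) = 3(3 + 7/6) = 25/2; numerator = 4(288/247) = 1152/247; a_3 = (1152/247)/(25/2) = 2304/6175
  n = 4: D(4) = 4(4 + 7/6) = 62/3; numerator = 4(2304/6175) = 9216/6175; a_4 = (9216/6175)/(62/3) = 13824/191425

r = 1/2; a_0 = 1; a_1 = 24/13; a_2 = 288/247; a_3 = 2304/6175; a_4 = 13824/191425


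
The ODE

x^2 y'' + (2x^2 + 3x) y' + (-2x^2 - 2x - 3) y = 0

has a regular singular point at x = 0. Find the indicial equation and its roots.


Divide by x^2 to reach normal form y'' + P_1(x) y' + P_2(x) y = 0 with P_1(x) = 2 + 3/x and P_2(x) = -2 - 2/x - 3/x^2.
x = 0 is a singular point because the y'-coefficient 2 + 3/x has a pole at x = 0 and the y-coefficient -2 - 2/x - 3/x^2 has a pole at x = 0.
It is a regular singular point because x P_1(x) = p(x) = 2x + 3 and x^2 P_2(x) = q(x) = -2x^2 - 2x - 3 are polynomials, hence analytic at x = 0.
p(0) = 3,  q(0) = -3.
Indicial equation: r(r-1) + p(0) r + q(0) = 0, i.e. r^2 + (p(0) - 1) r + q(0) = 0, i.e. r^2 + 2 r - 3 = 0.
Discriminant: (2)^2 - 4(-3) = 16, so r = (-2 ± 4)/2.
Solving: r_1 = 1, r_2 = -3.

indicial: r^2 + 2 r - 3 = 0; roots r_1 = 1, r_2 = -3


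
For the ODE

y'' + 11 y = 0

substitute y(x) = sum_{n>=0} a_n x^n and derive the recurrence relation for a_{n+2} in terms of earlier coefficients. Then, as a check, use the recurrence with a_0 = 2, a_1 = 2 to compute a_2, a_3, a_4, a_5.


Substitute y = sum_n a_n x^n into y'' + (const) y = 0.
y''(x) = sum_{n>=0} (n+2)(n+1) a_{n+2} x^n.
The ODE becomes sum_n [(n+2)(n+1) a_{n+2} + 11 a_n] x^n = 0.
Setting each coefficient to zero gives the recurrence:
  (n+2)(n+1) a_{n+2} + 11 a_n = 0,
  a_{n+2} = -11 / ((n+1)(n+2)) a_n.

Check with a_0 = 2, a_1 = 2 (apply the recurrence for n = 0, 1, 2, 3): a_0 = 2, a_1 = 2, a_2 = -11, a_3 = -11/3, a_4 = 121/12, a_5 = 121/60.

a_{n+2} = -11/((n+1)(n+2)) * a_n; check: a_0 = 2, a_1 = 2, a_2 = -11, a_3 = -11/3, a_4 = 121/12, a_5 = 121/60


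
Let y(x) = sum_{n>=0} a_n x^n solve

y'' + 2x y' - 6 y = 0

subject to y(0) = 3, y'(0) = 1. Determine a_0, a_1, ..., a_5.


Ansatz: y(x) = sum_{n>=0} a_n x^n, so y'(x) = sum_{n>=1} n a_n x^(n-1) and y''(x) = sum_{n>=2} n(n-1) a_n x^(n-2).
Substitute into P(x) y'' + Q(x) y' + R(x) y = 0 with P(x) = 1, Q(x) = 2x, R(x) = -6, and match powers of x.
Initial conditions: a_0 = 3, a_1 = 1.
Setting the coefficient of each power of x to zero and solving order by order (substituting the coefficients already found):
  x^0: 2 a_2 - 6 a_0 = 0  ->  2 a_2 = 6 a_0 = 18  ->  a_2 = 9
  x^1: 6 a_3 - 4 a_1 = 0  ->  6 a_3 = 4 a_1 = 4  ->  a_3 = 2/3
  x^2: 12 a_4 - 2 a_2 = 0  ->  12 a_4 = 2 a_2 = 18  ->  a_4 = 3/2
  x^3: 20 a_5 = 0  ->  a_5 = 0
Truncated series: y(x) = 3 + x + 9 x^2 + (2/3) x^3 + (3/2) x^4 + O(x^6).

a_0 = 3; a_1 = 1; a_2 = 9; a_3 = 2/3; a_4 = 3/2; a_5 = 0


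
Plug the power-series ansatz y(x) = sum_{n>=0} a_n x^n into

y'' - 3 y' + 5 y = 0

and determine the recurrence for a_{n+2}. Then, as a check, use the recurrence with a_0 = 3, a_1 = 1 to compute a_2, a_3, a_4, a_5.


Substitute y = sum_n a_n x^n.
y''(x) has coefficient (n+2)(n+1) a_{n+2} at x^n;
-3 y'(x) has coefficient -3 (n+1) a_{n+1} at x^n;
5 y(x) has coefficient 5 a_n at x^n.
Matching x^n: (n+2)(n+1) a_{n+2} - 3 (n+1) a_{n+1} + 5 a_n = 0.
Thus a_{n+2} = [3 (n+1) a_{n+1} - 5 a_n] / ((n+1)(n+2)).

Check with a_0 = 3, a_1 = 1 (apply the recurrence for n = 0, 1, 2, 3): a_0 = 3, a_1 = 1, a_2 = -6, a_3 = -41/6, a_4 = -21/8, a_5 = 2/15.

a_(n+2) = [3 (n+1) a_(n+1) - 5 a_n] / ((n+1)(n+2)); check: a_0 = 3, a_1 = 1, a_2 = -6, a_3 = -41/6, a_4 = -21/8, a_5 = 2/15


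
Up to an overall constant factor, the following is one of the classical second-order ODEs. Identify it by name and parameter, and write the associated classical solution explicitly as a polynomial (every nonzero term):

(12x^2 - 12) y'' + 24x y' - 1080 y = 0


All three coefficients share the factor -12; dividing through by -12 gives  (1 - x^2) y'' - 2x y' + 90 y = 0.
This matches the Legendre equation (1 - x^2) y'' - 2x y' + n(n+1) y = 0 (note the -2x y' term) with n(n+1) = 90, so n = 9; the polynomial solution is P_9(x).
With y = sum_k a_k x^k, matching x^k gives (k+2)(k+1) a_{k+2} = [k(k+1) - n(n+1)] a_k = (k - 9)(k + 10) a_k. The right side vanishes at k = 9, so the series with the parity of 9 terminates at degree 9.
Standard normalization (P_n(1) = 1): leading coefficient (2n)!/(2^n (n!)^2) = 6402373705728000/(512*131681894400) = 12155/128, so a_9 = 12155/128. Work downward with a_k = (k+1)(k+2) a_{k+2} / ((k - 9)(k + 10)):
  a_7 = (8)(9)(12155/128) / ((7 - 9)(7 + 10)) = (109395/16)/(-34) = -6435/32
  a_5 = (6)(7)(-6435/32) / ((5 - 9)(5 + 10)) = (-135135/16)/(-60) = 9009/64
  a_3 = (4)(5)(9009/64) / ((3 - 9)(3 + 10)) = (45045/16)/(-78) = -1155/32
  a_1 = (2)(3)(-1155/32) / ((1 - 9)(1 + 10)) = (-3465/16)/(-88) = 315/128
Hence P_9(x) = 12155 x^9/128 - 6435 x^7/32 + 9009 x^5/64 - 1155 x^3/32 + 315 x/128.

P_9(x); series = 12155 x^9/128 - 6435 x^7/32 + 9009 x^5/64 - 1155 x^3/32 + 315 x/128


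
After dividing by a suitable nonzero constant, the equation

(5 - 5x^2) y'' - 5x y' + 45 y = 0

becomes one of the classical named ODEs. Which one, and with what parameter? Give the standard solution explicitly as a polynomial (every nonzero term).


All three coefficients share the factor 5; dividing through by 5 gives  (1 - x^2) y'' - x y' + 9 y = 0.
This matches the Chebyshev equation (1 - x^2) y'' - x y' + n^2 y = 0 (note the -x y' term, not -2x y') with n^2 = 9, so n = 3; the polynomial solution is T_3(x).
With y = sum_k a_k x^k, matching x^k gives (k+2)(k+1) a_{k+2} = (k^2 - n^2) a_k = (k - 3)(k + 3) a_k. The right side vanishes at k = 3, so the series with the parity of 3 terminates at degree 3.
Standard normalization: leading coefficient of T_n is 2^(n-1), so a_3 = 2^2 = 4. Work downward with a_k = (k+1)(k+2) a_{k+2} / ((k - 3)(k + 3)):
  a_1 = (2)(3)(4) / ((1 - 3)(1 + 3)) = 24/(-8) = -3
Hence T_3(x) = 4 x^3 - 3 x.

T_3(x); series = 4 x^3 - 3 x


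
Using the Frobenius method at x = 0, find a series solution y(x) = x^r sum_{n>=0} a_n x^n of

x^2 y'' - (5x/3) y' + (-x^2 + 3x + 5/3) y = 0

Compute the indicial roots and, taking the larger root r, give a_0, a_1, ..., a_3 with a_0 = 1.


Write in Frobenius form y'' + (p(x)/x) y' + (q(x)/x^2) y = 0:
  p(x) = -5/3,  q(x) = -x^2 + 3x + 5/3.
Indicial equation: r(r-1) + (-5/3) r + (5/3) = 0 -> roots r_1 = 5/3, r_2 = 1.
Take r = r_1 = 5/3. Let y(x) = x^r sum_{n>=0} a_n x^n with a_0 = 1.
Substitute y = x^r sum a_n x^n and match x^{r+n}. The recurrence is
  D(n) a_n + 3 a_{n-1} - 1 a_{n-2} = 0,  where D(n) = (r+n)(r+n-1) + (-5/3)(r+n) + (5/3).
  a_n = [-3 a_{n-1} + 1 a_{n-2}] / D(n).
Since the indicial polynomial factors as (r - r_1)(r - r_2), D(n) = (r_1 + n - r_1)(r_1 + n - r_2) = n(n + 2/3).
Evaluating step by step (a_0 = 1):
  n = 1: D(1) = 1(1 + 2/3) = 5/3; numerator = -3(1) = -3; a_1 = (-3)/(5/3) = -9/5
  n = 2: D(2) = 2(2 + 2/3) = 16/3; numerator = -3(-9/5) + 1(1) = 32/5; a_2 = (32/5)/(16/3) = 6/5
  n = 3: D(3) = 3(3 + 2/3) = 11; numerator = -3(6/5) + 1(-9/5) = -27/5; a_3 = (-27/5)/(11) = -27/55

r = 5/3; a_0 = 1; a_1 = -9/5; a_2 = 6/5; a_3 = -27/55


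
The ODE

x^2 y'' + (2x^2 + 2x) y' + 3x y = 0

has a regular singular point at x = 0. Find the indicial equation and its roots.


Divide by x^2 to reach normal form y'' + P_1(x) y' + P_2(x) y = 0 with P_1(x) = 2 + 2/x and P_2(x) = 3/x.
x = 0 is a singular point because the y'-coefficient 2 + 2/x has a pole at x = 0 and the y-coefficient 3/x has a pole at x = 0.
It is a regular singular point because x P_1(x) = p(x) = 2x + 2 and x^2 P_2(x) = q(x) = 3x are polynomials, hence analytic at x = 0.
p(0) = 2,  q(0) = 0.
Indicial equation: r(r-1) + p(0) r + q(0) = 0, i.e. r^2 + (p(0) - 1) r + q(0) = 0, i.e. r^2 + 1 r = 0.
Discriminant: (1)^2 - 4(0) = 1, so r = (-1 ± 1)/2.
Solving: r_1 = 0, r_2 = -1.

indicial: r^2 + 1 r = 0; roots r_1 = 0, r_2 = -1


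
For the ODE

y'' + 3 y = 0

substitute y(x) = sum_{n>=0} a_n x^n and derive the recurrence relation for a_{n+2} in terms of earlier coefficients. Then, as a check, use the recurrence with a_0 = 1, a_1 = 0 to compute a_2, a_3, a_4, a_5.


Substitute y = sum_n a_n x^n into y'' + (const) y = 0.
y''(x) = sum_{n>=0} (n+2)(n+1) a_{n+2} x^n.
The ODE becomes sum_n [(n+2)(n+1) a_{n+2} + 3 a_n] x^n = 0.
Setting each coefficient to zero gives the recurrence:
  (n+2)(n+1) a_{n+2} + 3 a_n = 0,
  a_{n+2} = -3 / ((n+1)(n+2)) a_n.

Check with a_0 = 1, a_1 = 0 (apply the recurrence for n = 0, 1, 2, 3): a_0 = 1, a_1 = 0, a_2 = -3/2, a_3 = 0, a_4 = 3/8, a_5 = 0.

a_{n+2} = -3/((n+1)(n+2)) * a_n; check: a_0 = 1, a_1 = 0, a_2 = -3/2, a_3 = 0, a_4 = 3/8, a_5 = 0


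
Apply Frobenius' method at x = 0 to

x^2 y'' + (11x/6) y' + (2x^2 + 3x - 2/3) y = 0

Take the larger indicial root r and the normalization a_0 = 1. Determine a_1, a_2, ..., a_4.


Write in Frobenius form y'' + (p(x)/x) y' + (q(x)/x^2) y = 0:
  p(x) = 11/6,  q(x) = 2x^2 + 3x - 2/3.
Indicial equation: r(r-1) + (11/6) r + (-2/3) = 0 -> roots r_1 = 1/2, r_2 = -4/3.
Take r = r_1 = 1/2. Let y(x) = x^r sum_{n>=0} a_n x^n with a_0 = 1.
Substitute y = x^r sum a_n x^n and match x^{r+n}. The recurrence is
  D(n) a_n + 3 a_{n-1} + 2 a_{n-2} = 0,  where D(n) = (r+n)(r+n-1) + (11/6)(r+n) + (-2/3).
  a_n = [-3 a_{n-1} - 2 a_{n-2}] / D(n).
Since the indicial polynomial factors as (r - r_1)(r - r_2), D(n) = (r_1 + n - r_1)(r_1 + n - r_2) = n(n + 11/6).
Evaluating step by step (a_0 = 1):
  n = 1: D(1) = 1(1 + 11/6) = 17/6; numerator = -3(1) = -3; a_1 = (-3)/(17/6) = -18/17
  n = 2: D(2) = 2(2 + 11/6) = 23/3; numerator = -3(-18/17) - 2(1) = 20/17; a_2 = (20/17)/(23/3) = 60/391
  n = 3: D(3) = 3(3 + 11/6) = 29/2; numerator = -3(60/391) - 2(-18/17) = 648/391; a_3 = (648/391)/(29/2) = 1296/11339
  n = 4: D(4) = 4(4 + 11/6) = 70/3; numerator = -3(1296/11339) - 2(60/391) = -7368/11339; a_4 = (-7368/11339)/(70/3) = -11052/396865

r = 1/2; a_0 = 1; a_1 = -18/17; a_2 = 60/391; a_3 = 1296/11339; a_4 = -11052/396865


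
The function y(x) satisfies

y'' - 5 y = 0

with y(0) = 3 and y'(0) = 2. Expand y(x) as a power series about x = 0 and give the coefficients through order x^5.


Ansatz: y(x) = sum_{n>=0} a_n x^n, so y'(x) = sum_{n>=1} n a_n x^(n-1) and y''(x) = sum_{n>=2} n(n-1) a_n x^(n-2).
Substitute into P(x) y'' + Q(x) y' + R(x) y = 0 with P(x) = 1, Q(x) = 0, R(x) = -5, and match powers of x.
Initial conditions: a_0 = 3, a_1 = 2.
Setting the coefficient of each power of x to zero and solving order by order (substituting the coefficients already found):
  x^0: 2 a_2 - 5 a_0 = 0  ->  2 a_2 = 5 a_0 = 15  ->  a_2 = 15/2
  x^1: 6 a_3 - 5 a_1 = 0  ->  6 a_3 = 5 a_1 = 10  ->  a_3 = 5/3
  x^2: 12 a_4 - 5 a_2 = 0  ->  12 a_4 = 5 a_2 = 75/2  ->  a_4 = 25/8
  x^3: 20 a_5 - 5 a_3 = 0  ->  20 a_5 = 5 a_3 = 25/3  ->  a_5 = 5/12
Truncated series: y(x) = 3 + 2 x + (15/2) x^2 + (5/3) x^3 + (25/8) x^4 + (5/12) x^5 + O(x^6).

a_0 = 3; a_1 = 2; a_2 = 15/2; a_3 = 5/3; a_4 = 25/8; a_5 = 5/12


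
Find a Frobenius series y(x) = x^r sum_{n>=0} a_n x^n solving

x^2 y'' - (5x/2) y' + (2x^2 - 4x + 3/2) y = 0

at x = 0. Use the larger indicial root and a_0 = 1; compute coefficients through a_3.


Write in Frobenius form y'' + (p(x)/x) y' + (q(x)/x^2) y = 0:
  p(x) = -5/2,  q(x) = 2x^2 - 4x + 3/2.
Indicial equation: r(r-1) + (-5/2) r + (3/2) = 0 -> roots r_1 = 3, r_2 = 1/2.
Take r = r_1 = 3. Let y(x) = x^r sum_{n>=0} a_n x^n with a_0 = 1.
Substitute y = x^r sum a_n x^n and match x^{r+n}. The recurrence is
  D(n) a_n - 4 a_{n-1} + 2 a_{n-2} = 0,  where D(n) = (r+n)(r+n-1) + (-5/2)(r+n) + (3/2).
  a_n = [4 a_{n-1} - 2 a_{n-2}] / D(n).
Since the indicial polynomial factors as (r - r_1)(r - r_2), D(n) = (r_1 + n - r_1)(r_1 + n - r_2) = n(n + 5/2).
Evaluating step by step (a_0 = 1):
  n = 1: D(1) = 1(1 + 5/2) = 7/2; numerator = 4(1) = 4; a_1 = (4)/(7/2) = 8/7
  n = 2: D(2) = 2(2 + 5/2) = 9; numerator = 4(8/7) - 2(1) = 18/7; a_2 = (18/7)/(9) = 2/7
  n = 3: D(3) = 3(3 + 5/2) = 33/2; numerator = 4(2/7) - 2(8/7) = -8/7; a_3 = (-8/7)/(33/2) = -16/231

r = 3; a_0 = 1; a_1 = 8/7; a_2 = 2/7; a_3 = -16/231


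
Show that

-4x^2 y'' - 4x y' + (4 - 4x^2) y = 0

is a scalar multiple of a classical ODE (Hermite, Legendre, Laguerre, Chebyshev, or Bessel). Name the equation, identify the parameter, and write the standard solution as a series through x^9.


All three coefficients share the factor -4; dividing through by -4 gives  x^2 y'' + x y' + (x^2 - 1) y = 0.
This matches the Bessel equation x^2 y'' + x y' + (x^2 - nu^2) y = 0 with nu^2 = 1, so nu = 1; the solution bounded at x = 0 is J_1(x).
Frobenius at x = 0: indicial roots ±nu; for r = nu the recurrence k(k + 2nu) c_k = -c_{k-2} gives the standard series J_nu(x) = sum_{k>=0} (-1)^k / (k! (k+nu)!) (x/2)^(2k+nu). Evaluate the first 5 terms:
  k = 0: (-1)^0 / (0! * 1! * 2^1) x^1 = 1/(1*1*2) x^1 = (1/2) x^1
  k = 1: (-1)^1 / (1! * 2! * 2^3) x^3 = -1/(1*2*8) x^3 = (-1/16) x^3
  k = 2: (-1)^2 / (2! * 3! * 2^5) x^5 = 1/(2*6*32) x^5 = (1/384) x^5
  k = 3: (-1)^3 / (3! * 4! * 2^7) x^7 = -1/(6*24*128) x^7 = (-1/18432) x^7
  k = 4: (-1)^4 / (4! * 5! * 2^9) x^9 = 1/(24*120*512) x^9 = (1/1474560) x^9
Hence J_1(x) = x^9/1474560 - x^7/18432 + x^5/384 - x^3/16 + x/2 + ....

J_1(x); series = x^9/1474560 - x^7/18432 + x^5/384 - x^3/16 + x/2


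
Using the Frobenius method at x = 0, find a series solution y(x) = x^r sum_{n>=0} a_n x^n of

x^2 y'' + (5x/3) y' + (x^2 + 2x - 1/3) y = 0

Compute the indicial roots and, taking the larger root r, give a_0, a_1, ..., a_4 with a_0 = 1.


Write in Frobenius form y'' + (p(x)/x) y' + (q(x)/x^2) y = 0:
  p(x) = 5/3,  q(x) = x^2 + 2x - 1/3.
Indicial equation: r(r-1) + (5/3) r + (-1/3) = 0 -> roots r_1 = 1/3, r_2 = -1.
Take r = r_1 = 1/3. Let y(x) = x^r sum_{n>=0} a_n x^n with a_0 = 1.
Substitute y = x^r sum a_n x^n and match x^{r+n}. The recurrence is
  D(n) a_n + 2 a_{n-1} + 1 a_{n-2} = 0,  where D(n) = (r+n)(r+n-1) + (5/3)(r+n) + (-1/3).
  a_n = [-2 a_{n-1} - 1 a_{n-2}] / D(n).
Since the indicial polynomial factors as (r - r_1)(r - r_2), D(n) = (r_1 + n - r_1)(r_1 + n - r_2) = n(n + 4/3).
Evaluating step by step (a_0 = 1):
  n = 1: D(1) = 1(1 + 4/3) = 7/3; numerator = -2(1) = -2; a_1 = (-2)/(7/3) = -6/7
  n = 2: D(2) = 2(2 + 4/3) = 20/3; numerator = -2(-6/7) - 1(1) = 5/7; a_2 = (5/7)/(20/3) = 3/28
  n = 3: D(3) = 3(3 + 4/3) = 13; numerator = -2(3/28) - 1(-6/7) = 9/14; a_3 = (9/14)/(13) = 9/182
  n = 4: D(4) = 4(4 + 4/3) = 64/3; numerator = -2(9/182) - 1(3/28) = -75/364; a_4 = (-75/364)/(64/3) = -225/23296

r = 1/3; a_0 = 1; a_1 = -6/7; a_2 = 3/28; a_3 = 9/182; a_4 = -225/23296


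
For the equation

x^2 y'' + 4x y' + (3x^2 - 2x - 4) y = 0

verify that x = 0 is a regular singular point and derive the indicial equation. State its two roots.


Divide by x^2 to reach normal form y'' + P_1(x) y' + P_2(x) y = 0 with P_1(x) = 4/x and P_2(x) = 3 - 2/x - 4/x^2.
x = 0 is a singular point because the y'-coefficient 4/x has a pole at x = 0 and the y-coefficient 3 - 2/x - 4/x^2 has a pole at x = 0.
It is a regular singular point because x P_1(x) = p(x) = 4 and x^2 P_2(x) = q(x) = 3x^2 - 2x - 4 are polynomials, hence analytic at x = 0.
p(0) = 4,  q(0) = -4.
Indicial equation: r(r-1) + p(0) r + q(0) = 0, i.e. r^2 + (p(0) - 1) r + q(0) = 0, i.e. r^2 + 3 r - 4 = 0.
Discriminant: (3)^2 - 4(-4) = 25, so r = (-3 ± 5)/2.
Solving: r_1 = 1, r_2 = -4.

indicial: r^2 + 3 r - 4 = 0; roots r_1 = 1, r_2 = -4


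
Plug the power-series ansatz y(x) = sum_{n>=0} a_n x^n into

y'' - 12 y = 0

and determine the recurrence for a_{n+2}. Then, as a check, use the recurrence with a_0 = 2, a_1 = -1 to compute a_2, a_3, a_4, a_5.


Substitute y = sum_n a_n x^n into y'' + (const) y = 0.
y''(x) = sum_{n>=0} (n+2)(n+1) a_{n+2} x^n.
The ODE becomes sum_n [(n+2)(n+1) a_{n+2} - 12 a_n] x^n = 0.
Setting each coefficient to zero gives the recurrence:
  (n+2)(n+1) a_{n+2} - 12 a_n = 0,
  a_{n+2} = 12 / ((n+1)(n+2)) a_n.

Check with a_0 = 2, a_1 = -1 (apply the recurrence for n = 0, 1, 2, 3): a_0 = 2, a_1 = -1, a_2 = 12, a_3 = -2, a_4 = 12, a_5 = -6/5.

a_{n+2} = 12/((n+1)(n+2)) * a_n; check: a_0 = 2, a_1 = -1, a_2 = 12, a_3 = -2, a_4 = 12, a_5 = -6/5


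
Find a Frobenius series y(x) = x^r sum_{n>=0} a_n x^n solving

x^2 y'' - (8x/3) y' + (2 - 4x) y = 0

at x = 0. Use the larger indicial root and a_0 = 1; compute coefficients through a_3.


Write in Frobenius form y'' + (p(x)/x) y' + (q(x)/x^2) y = 0:
  p(x) = -8/3,  q(x) = 2 - 4x.
Indicial equation: r(r-1) + (-8/3) r + (2) = 0 -> roots r_1 = 3, r_2 = 2/3.
Take r = r_1 = 3. Let y(x) = x^r sum_{n>=0} a_n x^n with a_0 = 1.
Substitute y = x^r sum a_n x^n and match x^{r+n}. The recurrence is
  D(n) a_n - 4 a_{n-1} = 0,  where D(n) = (r+n)(r+n-1) + (-8/3)(r+n) + (2).
  a_n = 4 / D(n) * a_{n-1}.
Since the indicial polynomial factors as (r - r_1)(r - r_2), D(n) = (r_1 + n - r_1)(r_1 + n - r_2) = n(n + 7/3).
Evaluating step by step (a_0 = 1):
  n = 1: D(1) = 1(1 + 7/3) = 10/3; numerator = 4(1) = 4; a_1 = (4)/(10/3) = 6/5
  n = 2: D(2) = 2(2 + 7/3) = 26/3; numerator = 4(6/5) = 24/5; a_2 = (24/5)/(26/3) = 36/65
  n = 3: D(3) = 3(3 + 7/3) = 16; numerator = 4(36/65) = 144/65; a_3 = (144/65)/(16) = 9/65

r = 3; a_0 = 1; a_1 = 6/5; a_2 = 36/65; a_3 = 9/65


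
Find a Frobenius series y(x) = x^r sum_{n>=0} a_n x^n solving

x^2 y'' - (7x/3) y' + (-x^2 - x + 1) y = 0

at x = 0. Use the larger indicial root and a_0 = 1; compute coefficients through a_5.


Write in Frobenius form y'' + (p(x)/x) y' + (q(x)/x^2) y = 0:
  p(x) = -7/3,  q(x) = -x^2 - x + 1.
Indicial equation: r(r-1) + (-7/3) r + (1) = 0 -> roots r_1 = 3, r_2 = 1/3.
Take r = r_1 = 3. Let y(x) = x^r sum_{n>=0} a_n x^n with a_0 = 1.
Substitute y = x^r sum a_n x^n and match x^{r+n}. The recurrence is
  D(n) a_n - 1 a_{n-1} - 1 a_{n-2} = 0,  where D(n) = (r+n)(r+n-1) + (-7/3)(r+n) + (1).
  a_n = [1 a_{n-1} + 1 a_{n-2}] / D(n).
Since the indicial polynomial factors as (r - r_1)(r - r_2), D(n) = (r_1 + n - r_1)(r_1 + n - r_2) = n(n + 8/3).
Evaluating step by step (a_0 = 1):
  n = 1: D(1) = 1(1 + 8/3) = 11/3; numerator = 1(1) = 1; a_1 = (1)/(11/3) = 3/11
  n = 2: D(2) = 2(2 + 8/3) = 28/3; numerator = 1(3/11) + 1(1) = 14/11; a_2 = (14/11)/(28/3) = 3/22
  n = 3: D(3) = 3(3 + 8/3) = 17; numerator = 1(3/22) + 1(3/11) = 9/22; a_3 = (9/22)/(17) = 9/374
  n = 4: D(4) = 4(4 + 8/3) = 80/3; numerator = 1(9/374) + 1(3/22) = 30/187; a_4 = (30/187)/(80/3) = 9/1496
  n = 5: D(5) = 5(5 + 8/3) = 115/3; numerator = 1(9/1496) + 1(9/374) = 45/1496; a_5 = (45/1496)/(115/3) = 27/34408

r = 3; a_0 = 1; a_1 = 3/11; a_2 = 3/22; a_3 = 9/374; a_4 = 9/1496; a_5 = 27/34408


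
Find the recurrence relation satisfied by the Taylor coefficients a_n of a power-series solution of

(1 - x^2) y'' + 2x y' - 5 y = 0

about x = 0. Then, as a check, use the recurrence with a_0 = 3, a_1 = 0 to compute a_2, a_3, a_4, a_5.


Substitute y = sum_n a_n x^n.
(1 - 1 x^2) y'' contributes (n+2)(n+1) a_{n+2} - n(n-1) a_n at x^n.
2 x y'(x) contributes 2 n a_n at x^n.
-5 y(x) contributes -5 a_n at x^n.
Matching x^n: (n+2)(n+1) a_{n+2} + (-n(n-1) + 2 n - 5) a_n = 0.
Thus a_{n+2} = (n(n-1) - 2 n + 5) / ((n+1)(n+2)) * a_n.

Check with a_0 = 3, a_1 = 0 (apply the recurrence for n = 0, 1, 2, 3): a_0 = 3, a_1 = 0, a_2 = 15/2, a_3 = 0, a_4 = 15/8, a_5 = 0.

a_(n+2) = (n(n-1) - 2 n + 5) / ((n+1)(n+2)) * a_n; check: a_0 = 3, a_1 = 0, a_2 = 15/2, a_3 = 0, a_4 = 15/8, a_5 = 0


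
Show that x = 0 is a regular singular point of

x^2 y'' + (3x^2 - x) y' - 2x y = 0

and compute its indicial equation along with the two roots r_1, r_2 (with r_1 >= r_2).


Divide by x^2 to reach normal form y'' + P_1(x) y' + P_2(x) y = 0 with P_1(x) = 3 - 1/x and P_2(x) = -2/x.
x = 0 is a singular point because the y'-coefficient 3 - 1/x has a pole at x = 0 and the y-coefficient -2/x has a pole at x = 0.
It is a regular singular point because x P_1(x) = p(x) = 3x - 1 and x^2 P_2(x) = q(x) = -2x are polynomials, hence analytic at x = 0.
p(0) = -1,  q(0) = 0.
Indicial equation: r(r-1) + p(0) r + q(0) = 0, i.e. r^2 + (p(0) - 1) r + q(0) = 0, i.e. r^2 - 2 r = 0.
Discriminant: (-2)^2 - 4(0) = 4, so r = (2 ± 2)/2.
Solving: r_1 = 2, r_2 = 0.

indicial: r^2 - 2 r = 0; roots r_1 = 2, r_2 = 0


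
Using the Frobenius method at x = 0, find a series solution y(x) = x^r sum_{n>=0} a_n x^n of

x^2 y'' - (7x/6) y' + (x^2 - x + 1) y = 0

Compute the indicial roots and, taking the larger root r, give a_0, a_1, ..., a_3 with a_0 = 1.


Write in Frobenius form y'' + (p(x)/x) y' + (q(x)/x^2) y = 0:
  p(x) = -7/6,  q(x) = x^2 - x + 1.
Indicial equation: r(r-1) + (-7/6) r + (1) = 0 -> roots r_1 = 3/2, r_2 = 2/3.
Take r = r_1 = 3/2. Let y(x) = x^r sum_{n>=0} a_n x^n with a_0 = 1.
Substitute y = x^r sum a_n x^n and match x^{r+n}. The recurrence is
  D(n) a_n - 1 a_{n-1} + 1 a_{n-2} = 0,  where D(n) = (r+n)(r+n-1) + (-7/6)(r+n) + (1).
  a_n = [1 a_{n-1} - 1 a_{n-2}] / D(n).
Since the indicial polynomial factors as (r - r_1)(r - r_2), D(n) = (r_1 + n - r_1)(r_1 + n - r_2) = n(n + 5/6).
Evaluating step by step (a_0 = 1):
  n = 1: D(1) = 1(1 + 5/6) = 11/6; numerator = 1(1) = 1; a_1 = (1)/(11/6) = 6/11
  n = 2: D(2) = 2(2 + 5/6) = 17/3; numerator = 1(6/11) - 1(1) = -5/11; a_2 = (-5/11)/(17/3) = -15/187
  n = 3: D(3) = 3(3 + 5/6) = 23/2; numerator = 1(-15/187) - 1(6/11) = -117/187; a_3 = (-117/187)/(23/2) = -234/4301

r = 3/2; a_0 = 1; a_1 = 6/11; a_2 = -15/187; a_3 = -234/4301


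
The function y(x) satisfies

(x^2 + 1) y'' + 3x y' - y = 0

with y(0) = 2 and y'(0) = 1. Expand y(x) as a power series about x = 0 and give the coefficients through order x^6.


Ansatz: y(x) = sum_{n>=0} a_n x^n, so y'(x) = sum_{n>=1} n a_n x^(n-1) and y''(x) = sum_{n>=2} n(n-1) a_n x^(n-2).
Substitute into P(x) y'' + Q(x) y' + R(x) y = 0 with P(x) = x^2 + 1, Q(x) = 3x, R(x) = -1, and match powers of x.
Initial conditions: a_0 = 2, a_1 = 1.
Setting the coefficient of each power of x to zero and solving order by order (substituting the coefficients already found):
  x^0: 2 a_2 - a_0 = 0  ->  2 a_2 = a_0 = 2  ->  a_2 = 1
  x^1: 6 a_3 + 2 a_1 = 0  ->  6 a_3 = -2 a_1 = -2  ->  a_3 = -1/3
  x^2: 12 a_4 + 7 a_2 = 0  ->  12 a_4 = -7 a_2 = -7  ->  a_4 = -7/12
  x^3: 20 a_5 + 14 a_3 = 0  ->  20 a_5 = -14 a_3 = 14/3  ->  a_5 = 7/30
  x^4: 30 a_6 + 23 a_4 = 0  ->  30 a_6 = -23 a_4 = 161/12  ->  a_6 = 161/360
Truncated series: y(x) = 2 + x + x^2 - (1/3) x^3 - (7/12) x^4 + (7/30) x^5 + (161/360) x^6 + O(x^7).

a_0 = 2; a_1 = 1; a_2 = 1; a_3 = -1/3; a_4 = -7/12; a_5 = 7/30; a_6 = 161/360


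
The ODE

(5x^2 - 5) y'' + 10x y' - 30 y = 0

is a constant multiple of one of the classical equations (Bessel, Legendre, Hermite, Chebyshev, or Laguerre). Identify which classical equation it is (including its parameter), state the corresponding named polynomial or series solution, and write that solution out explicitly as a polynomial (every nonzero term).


All three coefficients share the factor -5; dividing through by -5 gives  (1 - x^2) y'' - 2x y' + 6 y = 0.
This matches the Legendre equation (1 - x^2) y'' - 2x y' + n(n+1) y = 0 (note the -2x y' term) with n(n+1) = 6, so n = 2; the polynomial solution is P_2(x).
With y = sum_k a_k x^k, matching x^k gives (k+2)(k+1) a_{k+2} = [k(k+1) - n(n+1)] a_k = (k - 2)(k + 3) a_k. The right side vanishes at k = 2, so the series with the parity of 2 terminates at degree 2.
Standard normalization (P_n(1) = 1): leading coefficient (2n)!/(2^n (n!)^2) = 24/(4*4) = 3/2, so a_2 = 3/2. Work downward with a_k = (k+1)(k+2) a_{k+2} / ((k - 2)(k + 3)):
  a_0 = (1)(2)(3/2) / ((0 - 2)(0 + 3)) = 3/(-6) = -1/2
Hence P_2(x) = 3 x^2/2 - 1/2.

P_2(x); series = 3 x^2/2 - 1/2


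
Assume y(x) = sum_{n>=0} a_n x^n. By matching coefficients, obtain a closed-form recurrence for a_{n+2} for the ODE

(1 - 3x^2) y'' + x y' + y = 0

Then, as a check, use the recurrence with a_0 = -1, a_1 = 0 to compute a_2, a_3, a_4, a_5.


Substitute y = sum_n a_n x^n.
(1 - 3 x^2) y'' contributes (n+2)(n+1) a_{n+2} - 3 n(n-1) a_n at x^n.
x y'(x) contributes n a_n at x^n.
y(x) contributes 1 a_n at x^n.
Matching x^n: (n+2)(n+1) a_{n+2} + (-3 n(n-1) + n + 1) a_n = 0.
Thus a_{n+2} = (3 n(n-1) - n - 1) / ((n+1)(n+2)) * a_n.

Check with a_0 = -1, a_1 = 0 (apply the recurrence for n = 0, 1, 2, 3): a_0 = -1, a_1 = 0, a_2 = 1/2, a_3 = 0, a_4 = 1/8, a_5 = 0.

a_(n+2) = (3 n(n-1) - n - 1) / ((n+1)(n+2)) * a_n; check: a_0 = -1, a_1 = 0, a_2 = 1/2, a_3 = 0, a_4 = 1/8, a_5 = 0


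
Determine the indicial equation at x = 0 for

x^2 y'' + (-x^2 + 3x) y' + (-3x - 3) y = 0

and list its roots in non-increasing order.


Divide by x^2 to reach normal form y'' + P_1(x) y' + P_2(x) y = 0 with P_1(x) = -1 + 3/x and P_2(x) = -3/x - 3/x^2.
x = 0 is a singular point because the y'-coefficient -1 + 3/x has a pole at x = 0 and the y-coefficient -3/x - 3/x^2 has a pole at x = 0.
It is a regular singular point because x P_1(x) = p(x) = 3 - x and x^2 P_2(x) = q(x) = -3x - 3 are polynomials, hence analytic at x = 0.
p(0) = 3,  q(0) = -3.
Indicial equation: r(r-1) + p(0) r + q(0) = 0, i.e. r^2 + (p(0) - 1) r + q(0) = 0, i.e. r^2 + 2 r - 3 = 0.
Discriminant: (2)^2 - 4(-3) = 16, so r = (-2 ± 4)/2.
Solving: r_1 = 1, r_2 = -3.

indicial: r^2 + 2 r - 3 = 0; roots r_1 = 1, r_2 = -3


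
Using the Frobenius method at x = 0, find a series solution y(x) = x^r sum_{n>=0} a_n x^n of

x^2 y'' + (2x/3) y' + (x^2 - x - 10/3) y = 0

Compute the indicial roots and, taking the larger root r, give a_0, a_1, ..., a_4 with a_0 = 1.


Write in Frobenius form y'' + (p(x)/x) y' + (q(x)/x^2) y = 0:
  p(x) = 2/3,  q(x) = x^2 - x - 10/3.
Indicial equation: r(r-1) + (2/3) r + (-10/3) = 0 -> roots r_1 = 2, r_2 = -5/3.
Take r = r_1 = 2. Let y(x) = x^r sum_{n>=0} a_n x^n with a_0 = 1.
Substitute y = x^r sum a_n x^n and match x^{r+n}. The recurrence is
  D(n) a_n - 1 a_{n-1} + 1 a_{n-2} = 0,  where D(n) = (r+n)(r+n-1) + (2/3)(r+n) + (-10/3).
  a_n = [1 a_{n-1} - 1 a_{n-2}] / D(n).
Since the indicial polynomial factors as (r - r_1)(r - r_2), D(n) = (r_1 + n - r_1)(r_1 + n - r_2) = n(n + 11/3).
Evaluating step by step (a_0 = 1):
  n = 1: D(1) = 1(1 + 11/3) = 14/3; numerator = 1(1) = 1; a_1 = (1)/(14/3) = 3/14
  n = 2: D(2) = 2(2 + 11/3) = 34/3; numerator = 1(3/14) - 1(1) = -11/14; a_2 = (-11/14)/(34/3) = -33/476
  n = 3: D(3) = 3(3 + 11/3) = 20; numerator = 1(-33/476) - 1(3/14) = -135/476; a_3 = (-135/476)/(20) = -27/1904
  n = 4: D(4) = 4(4 + 11/3) = 92/3; numerator = 1(-27/1904) - 1(-33/476) = 15/272; a_4 = (15/272)/(92/3) = 45/25024

r = 2; a_0 = 1; a_1 = 3/14; a_2 = -33/476; a_3 = -27/1904; a_4 = 45/25024


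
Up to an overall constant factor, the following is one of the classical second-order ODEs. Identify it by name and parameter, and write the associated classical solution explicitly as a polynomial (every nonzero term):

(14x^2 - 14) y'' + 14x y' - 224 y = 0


All three coefficients share the factor -14; dividing through by -14 gives  (1 - x^2) y'' - x y' + 16 y = 0.
This matches the Chebyshev equation (1 - x^2) y'' - x y' + n^2 y = 0 (note the -x y' term, not -2x y') with n^2 = 16, so n = 4; the polynomial solution is T_4(x).
With y = sum_k a_k x^k, matching x^k gives (k+2)(k+1) a_{k+2} = (k^2 - n^2) a_k = (k - 4)(k + 4) a_k. The right side vanishes at k = 4, so the series with the parity of 4 terminates at degree 4.
Standard normalization: leading coefficient of T_n is 2^(n-1), so a_4 = 2^3 = 8. Work downward with a_k = (k+1)(k+2) a_{k+2} / ((k - 4)(k + 4)):
  a_2 = (3)(4)(8) / ((2 - 4)(2 + 4)) = 96/(-12) = -8
  a_0 = (1)(2)(-8) / ((0 - 4)(0 + 4)) = -16/(-16) = 1
Hence T_4(x) = 8 x^4 - 8 x^2 + 1.

T_4(x); series = 8 x^4 - 8 x^2 + 1


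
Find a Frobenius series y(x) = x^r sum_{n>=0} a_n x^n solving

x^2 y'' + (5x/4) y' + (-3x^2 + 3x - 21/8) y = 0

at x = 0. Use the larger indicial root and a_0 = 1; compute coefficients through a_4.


Write in Frobenius form y'' + (p(x)/x) y' + (q(x)/x^2) y = 0:
  p(x) = 5/4,  q(x) = -3x^2 + 3x - 21/8.
Indicial equation: r(r-1) + (5/4) r + (-21/8) = 0 -> roots r_1 = 3/2, r_2 = -7/4.
Take r = r_1 = 3/2. Let y(x) = x^r sum_{n>=0} a_n x^n with a_0 = 1.
Substitute y = x^r sum a_n x^n and match x^{r+n}. The recurrence is
  D(n) a_n + 3 a_{n-1} - 3 a_{n-2} = 0,  where D(n) = (r+n)(r+n-1) + (5/4)(r+n) + (-21/8).
  a_n = [-3 a_{n-1} + 3 a_{n-2}] / D(n).
Since the indicial polynomial factors as (r - r_1)(r - r_2), D(n) = (r_1 + n - r_1)(r_1 + n - r_2) = n(n + 13/4).
Evaluating step by step (a_0 = 1):
  n = 1: D(1) = 1(1 + 13/4) = 17/4; numerator = -3(1) = -3; a_1 = (-3)/(17/4) = -12/17
  n = 2: D(2) = 2(2 + 13/4) = 21/2; numerator = -3(-12/17) + 3(1) = 87/17; a_2 = (87/17)/(21/2) = 58/119
  n = 3: D(3) = 3(3 + 13/4) = 75/4; numerator = -3(58/119) + 3(-12/17) = -426/119; a_3 = (-426/119)/(75/4) = -568/2975
  n = 4: D(4) = 4(4 + 13/4) = 29; numerator = -3(-568/2975) + 3(58/119) = 6054/2975; a_4 = (6054/2975)/(29) = 6054/86275

r = 3/2; a_0 = 1; a_1 = -12/17; a_2 = 58/119; a_3 = -568/2975; a_4 = 6054/86275


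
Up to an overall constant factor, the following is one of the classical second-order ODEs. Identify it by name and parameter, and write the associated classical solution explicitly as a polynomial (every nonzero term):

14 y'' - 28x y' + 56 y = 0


All three coefficients share the factor 14; dividing through by 14 gives  y'' - 2x y' + 4 y = 0.
This matches the Hermite equation y'' - 2x y' + 2n y = 0 with 2n = 4, so n = 2; the polynomial solution is H_2(x).
With y = sum_k a_k x^k, matching x^k gives (k+2)(k+1) a_{k+2} = 2(k - n) a_k = 2(k - 2) a_k. The right side vanishes at k = 2, so the series with the parity of 2 terminates at degree 2.
Standard normalization: leading coefficient of H_n is 2^n, so a_2 = 2^2 = 4. Work downward with a_k = (k+1)(k+2) a_{k+2} / (2(k - n)):
  a_0 = (1)(2)(4) / (2(0 - 2)) = 8/(-4) = -2
Hence H_2(x) = 4 x^2 - 2.

H_2(x); series = 4 x^2 - 2
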